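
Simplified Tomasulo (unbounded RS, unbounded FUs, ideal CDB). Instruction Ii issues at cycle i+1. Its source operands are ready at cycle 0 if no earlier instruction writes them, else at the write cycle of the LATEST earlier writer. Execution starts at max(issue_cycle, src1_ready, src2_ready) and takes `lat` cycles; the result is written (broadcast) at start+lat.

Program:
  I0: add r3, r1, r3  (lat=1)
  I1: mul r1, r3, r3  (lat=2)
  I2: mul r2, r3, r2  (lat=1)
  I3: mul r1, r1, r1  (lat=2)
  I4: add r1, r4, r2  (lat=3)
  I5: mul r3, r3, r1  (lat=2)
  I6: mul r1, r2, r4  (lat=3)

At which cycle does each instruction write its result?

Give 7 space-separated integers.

I0 add r3: issue@1 deps=(None,None) exec_start@1 write@2
I1 mul r1: issue@2 deps=(0,0) exec_start@2 write@4
I2 mul r2: issue@3 deps=(0,None) exec_start@3 write@4
I3 mul r1: issue@4 deps=(1,1) exec_start@4 write@6
I4 add r1: issue@5 deps=(None,2) exec_start@5 write@8
I5 mul r3: issue@6 deps=(0,4) exec_start@8 write@10
I6 mul r1: issue@7 deps=(2,None) exec_start@7 write@10

Answer: 2 4 4 6 8 10 10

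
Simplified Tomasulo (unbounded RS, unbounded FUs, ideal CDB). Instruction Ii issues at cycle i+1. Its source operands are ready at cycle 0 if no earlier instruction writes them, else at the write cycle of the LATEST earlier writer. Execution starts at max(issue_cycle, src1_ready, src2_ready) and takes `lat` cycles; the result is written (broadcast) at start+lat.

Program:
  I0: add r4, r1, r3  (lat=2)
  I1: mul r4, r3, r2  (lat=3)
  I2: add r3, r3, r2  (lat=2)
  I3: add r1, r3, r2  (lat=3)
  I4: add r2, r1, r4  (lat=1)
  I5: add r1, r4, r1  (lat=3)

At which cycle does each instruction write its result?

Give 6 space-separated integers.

Answer: 3 5 5 8 9 11

Derivation:
I0 add r4: issue@1 deps=(None,None) exec_start@1 write@3
I1 mul r4: issue@2 deps=(None,None) exec_start@2 write@5
I2 add r3: issue@3 deps=(None,None) exec_start@3 write@5
I3 add r1: issue@4 deps=(2,None) exec_start@5 write@8
I4 add r2: issue@5 deps=(3,1) exec_start@8 write@9
I5 add r1: issue@6 deps=(1,3) exec_start@8 write@11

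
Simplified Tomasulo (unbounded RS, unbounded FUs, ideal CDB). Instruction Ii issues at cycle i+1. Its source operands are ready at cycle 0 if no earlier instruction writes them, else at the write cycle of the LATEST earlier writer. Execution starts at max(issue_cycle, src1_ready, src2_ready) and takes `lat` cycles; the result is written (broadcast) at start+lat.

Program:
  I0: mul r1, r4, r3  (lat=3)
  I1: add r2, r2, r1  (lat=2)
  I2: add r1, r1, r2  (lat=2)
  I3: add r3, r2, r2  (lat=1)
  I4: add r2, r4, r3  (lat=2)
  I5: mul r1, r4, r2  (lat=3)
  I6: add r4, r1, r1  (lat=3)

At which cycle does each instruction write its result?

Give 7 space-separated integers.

Answer: 4 6 8 7 9 12 15

Derivation:
I0 mul r1: issue@1 deps=(None,None) exec_start@1 write@4
I1 add r2: issue@2 deps=(None,0) exec_start@4 write@6
I2 add r1: issue@3 deps=(0,1) exec_start@6 write@8
I3 add r3: issue@4 deps=(1,1) exec_start@6 write@7
I4 add r2: issue@5 deps=(None,3) exec_start@7 write@9
I5 mul r1: issue@6 deps=(None,4) exec_start@9 write@12
I6 add r4: issue@7 deps=(5,5) exec_start@12 write@15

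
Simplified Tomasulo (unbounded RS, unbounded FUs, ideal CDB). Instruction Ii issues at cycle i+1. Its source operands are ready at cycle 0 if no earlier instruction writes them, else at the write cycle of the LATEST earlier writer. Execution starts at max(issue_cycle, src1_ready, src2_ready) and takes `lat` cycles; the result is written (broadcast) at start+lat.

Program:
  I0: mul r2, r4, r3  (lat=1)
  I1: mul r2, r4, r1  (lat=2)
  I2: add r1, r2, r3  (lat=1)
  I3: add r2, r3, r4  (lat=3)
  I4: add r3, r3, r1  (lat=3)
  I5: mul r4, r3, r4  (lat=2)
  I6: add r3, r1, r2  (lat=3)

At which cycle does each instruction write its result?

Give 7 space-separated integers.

Answer: 2 4 5 7 8 10 10

Derivation:
I0 mul r2: issue@1 deps=(None,None) exec_start@1 write@2
I1 mul r2: issue@2 deps=(None,None) exec_start@2 write@4
I2 add r1: issue@3 deps=(1,None) exec_start@4 write@5
I3 add r2: issue@4 deps=(None,None) exec_start@4 write@7
I4 add r3: issue@5 deps=(None,2) exec_start@5 write@8
I5 mul r4: issue@6 deps=(4,None) exec_start@8 write@10
I6 add r3: issue@7 deps=(2,3) exec_start@7 write@10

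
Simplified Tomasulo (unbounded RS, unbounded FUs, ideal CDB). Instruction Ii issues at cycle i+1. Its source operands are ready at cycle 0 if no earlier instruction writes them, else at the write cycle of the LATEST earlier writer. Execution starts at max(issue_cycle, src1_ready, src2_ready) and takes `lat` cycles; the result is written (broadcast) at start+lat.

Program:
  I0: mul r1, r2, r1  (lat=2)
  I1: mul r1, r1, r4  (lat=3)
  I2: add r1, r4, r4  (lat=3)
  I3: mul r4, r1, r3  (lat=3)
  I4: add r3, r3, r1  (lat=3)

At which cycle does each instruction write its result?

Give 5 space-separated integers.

Answer: 3 6 6 9 9

Derivation:
I0 mul r1: issue@1 deps=(None,None) exec_start@1 write@3
I1 mul r1: issue@2 deps=(0,None) exec_start@3 write@6
I2 add r1: issue@3 deps=(None,None) exec_start@3 write@6
I3 mul r4: issue@4 deps=(2,None) exec_start@6 write@9
I4 add r3: issue@5 deps=(None,2) exec_start@6 write@9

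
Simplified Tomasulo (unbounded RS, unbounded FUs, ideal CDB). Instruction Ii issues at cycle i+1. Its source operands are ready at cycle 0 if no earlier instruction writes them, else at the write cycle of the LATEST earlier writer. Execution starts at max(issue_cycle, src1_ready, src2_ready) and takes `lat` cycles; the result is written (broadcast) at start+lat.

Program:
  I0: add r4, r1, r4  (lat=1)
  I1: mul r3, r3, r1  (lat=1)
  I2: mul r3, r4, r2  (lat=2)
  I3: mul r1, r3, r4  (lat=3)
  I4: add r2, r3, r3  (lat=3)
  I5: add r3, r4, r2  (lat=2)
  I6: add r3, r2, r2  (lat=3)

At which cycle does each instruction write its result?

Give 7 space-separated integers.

I0 add r4: issue@1 deps=(None,None) exec_start@1 write@2
I1 mul r3: issue@2 deps=(None,None) exec_start@2 write@3
I2 mul r3: issue@3 deps=(0,None) exec_start@3 write@5
I3 mul r1: issue@4 deps=(2,0) exec_start@5 write@8
I4 add r2: issue@5 deps=(2,2) exec_start@5 write@8
I5 add r3: issue@6 deps=(0,4) exec_start@8 write@10
I6 add r3: issue@7 deps=(4,4) exec_start@8 write@11

Answer: 2 3 5 8 8 10 11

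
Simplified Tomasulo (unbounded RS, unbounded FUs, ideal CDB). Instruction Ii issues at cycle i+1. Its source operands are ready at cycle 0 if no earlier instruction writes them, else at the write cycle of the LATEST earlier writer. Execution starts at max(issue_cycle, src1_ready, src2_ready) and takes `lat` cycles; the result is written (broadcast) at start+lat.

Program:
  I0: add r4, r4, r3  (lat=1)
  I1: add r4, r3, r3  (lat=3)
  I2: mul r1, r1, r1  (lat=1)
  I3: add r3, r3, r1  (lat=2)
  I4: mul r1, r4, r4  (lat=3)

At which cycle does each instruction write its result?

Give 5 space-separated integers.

I0 add r4: issue@1 deps=(None,None) exec_start@1 write@2
I1 add r4: issue@2 deps=(None,None) exec_start@2 write@5
I2 mul r1: issue@3 deps=(None,None) exec_start@3 write@4
I3 add r3: issue@4 deps=(None,2) exec_start@4 write@6
I4 mul r1: issue@5 deps=(1,1) exec_start@5 write@8

Answer: 2 5 4 6 8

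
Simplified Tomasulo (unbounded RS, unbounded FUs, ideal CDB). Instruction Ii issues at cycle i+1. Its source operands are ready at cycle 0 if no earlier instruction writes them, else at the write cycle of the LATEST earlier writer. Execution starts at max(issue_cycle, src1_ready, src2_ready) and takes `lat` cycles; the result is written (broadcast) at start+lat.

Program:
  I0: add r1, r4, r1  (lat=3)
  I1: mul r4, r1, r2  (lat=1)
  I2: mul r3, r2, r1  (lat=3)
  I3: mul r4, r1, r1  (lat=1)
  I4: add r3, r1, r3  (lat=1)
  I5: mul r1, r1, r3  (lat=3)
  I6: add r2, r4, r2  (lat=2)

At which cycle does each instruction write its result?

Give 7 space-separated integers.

Answer: 4 5 7 5 8 11 9

Derivation:
I0 add r1: issue@1 deps=(None,None) exec_start@1 write@4
I1 mul r4: issue@2 deps=(0,None) exec_start@4 write@5
I2 mul r3: issue@3 deps=(None,0) exec_start@4 write@7
I3 mul r4: issue@4 deps=(0,0) exec_start@4 write@5
I4 add r3: issue@5 deps=(0,2) exec_start@7 write@8
I5 mul r1: issue@6 deps=(0,4) exec_start@8 write@11
I6 add r2: issue@7 deps=(3,None) exec_start@7 write@9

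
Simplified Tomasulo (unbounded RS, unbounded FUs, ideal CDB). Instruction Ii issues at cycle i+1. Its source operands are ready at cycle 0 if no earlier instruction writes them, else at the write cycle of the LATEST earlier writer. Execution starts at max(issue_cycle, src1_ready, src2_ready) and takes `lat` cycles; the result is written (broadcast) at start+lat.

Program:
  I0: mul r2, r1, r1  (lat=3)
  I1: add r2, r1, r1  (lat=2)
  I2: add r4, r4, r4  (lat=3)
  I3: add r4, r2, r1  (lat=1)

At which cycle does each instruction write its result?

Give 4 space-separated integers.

I0 mul r2: issue@1 deps=(None,None) exec_start@1 write@4
I1 add r2: issue@2 deps=(None,None) exec_start@2 write@4
I2 add r4: issue@3 deps=(None,None) exec_start@3 write@6
I3 add r4: issue@4 deps=(1,None) exec_start@4 write@5

Answer: 4 4 6 5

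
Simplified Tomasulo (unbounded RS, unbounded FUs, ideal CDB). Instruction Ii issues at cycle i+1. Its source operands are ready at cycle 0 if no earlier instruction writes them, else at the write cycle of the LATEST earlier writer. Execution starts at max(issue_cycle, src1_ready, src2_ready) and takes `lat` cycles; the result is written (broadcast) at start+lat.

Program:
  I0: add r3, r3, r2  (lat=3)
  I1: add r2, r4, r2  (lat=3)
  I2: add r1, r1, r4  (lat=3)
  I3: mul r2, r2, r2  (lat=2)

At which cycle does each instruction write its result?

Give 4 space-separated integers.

Answer: 4 5 6 7

Derivation:
I0 add r3: issue@1 deps=(None,None) exec_start@1 write@4
I1 add r2: issue@2 deps=(None,None) exec_start@2 write@5
I2 add r1: issue@3 deps=(None,None) exec_start@3 write@6
I3 mul r2: issue@4 deps=(1,1) exec_start@5 write@7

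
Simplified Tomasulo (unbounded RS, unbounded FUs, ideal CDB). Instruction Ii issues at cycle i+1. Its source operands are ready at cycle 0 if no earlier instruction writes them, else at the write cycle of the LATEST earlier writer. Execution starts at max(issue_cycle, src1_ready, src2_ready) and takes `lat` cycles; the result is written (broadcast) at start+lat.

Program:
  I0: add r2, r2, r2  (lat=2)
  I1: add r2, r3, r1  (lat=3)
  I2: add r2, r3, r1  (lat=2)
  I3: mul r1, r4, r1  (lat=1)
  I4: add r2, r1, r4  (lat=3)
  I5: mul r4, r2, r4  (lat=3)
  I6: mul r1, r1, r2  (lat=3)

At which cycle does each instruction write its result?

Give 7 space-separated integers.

Answer: 3 5 5 5 8 11 11

Derivation:
I0 add r2: issue@1 deps=(None,None) exec_start@1 write@3
I1 add r2: issue@2 deps=(None,None) exec_start@2 write@5
I2 add r2: issue@3 deps=(None,None) exec_start@3 write@5
I3 mul r1: issue@4 deps=(None,None) exec_start@4 write@5
I4 add r2: issue@5 deps=(3,None) exec_start@5 write@8
I5 mul r4: issue@6 deps=(4,None) exec_start@8 write@11
I6 mul r1: issue@7 deps=(3,4) exec_start@8 write@11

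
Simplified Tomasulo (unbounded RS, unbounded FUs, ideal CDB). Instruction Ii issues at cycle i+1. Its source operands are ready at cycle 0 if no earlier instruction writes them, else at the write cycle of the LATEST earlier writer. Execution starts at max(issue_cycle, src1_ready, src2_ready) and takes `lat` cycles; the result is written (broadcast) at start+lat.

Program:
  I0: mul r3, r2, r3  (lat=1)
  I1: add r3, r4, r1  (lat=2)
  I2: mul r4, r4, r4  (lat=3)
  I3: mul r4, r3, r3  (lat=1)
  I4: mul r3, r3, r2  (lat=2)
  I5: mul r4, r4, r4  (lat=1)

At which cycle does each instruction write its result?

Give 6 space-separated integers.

I0 mul r3: issue@1 deps=(None,None) exec_start@1 write@2
I1 add r3: issue@2 deps=(None,None) exec_start@2 write@4
I2 mul r4: issue@3 deps=(None,None) exec_start@3 write@6
I3 mul r4: issue@4 deps=(1,1) exec_start@4 write@5
I4 mul r3: issue@5 deps=(1,None) exec_start@5 write@7
I5 mul r4: issue@6 deps=(3,3) exec_start@6 write@7

Answer: 2 4 6 5 7 7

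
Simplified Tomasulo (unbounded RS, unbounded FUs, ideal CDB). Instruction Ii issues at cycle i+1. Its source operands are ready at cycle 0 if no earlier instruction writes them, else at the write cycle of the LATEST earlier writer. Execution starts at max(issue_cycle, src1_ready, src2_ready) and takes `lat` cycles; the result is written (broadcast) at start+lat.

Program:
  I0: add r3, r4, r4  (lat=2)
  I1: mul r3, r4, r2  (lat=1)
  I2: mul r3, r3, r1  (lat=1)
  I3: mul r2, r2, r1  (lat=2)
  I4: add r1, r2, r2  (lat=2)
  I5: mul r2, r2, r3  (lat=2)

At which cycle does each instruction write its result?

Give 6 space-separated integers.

Answer: 3 3 4 6 8 8

Derivation:
I0 add r3: issue@1 deps=(None,None) exec_start@1 write@3
I1 mul r3: issue@2 deps=(None,None) exec_start@2 write@3
I2 mul r3: issue@3 deps=(1,None) exec_start@3 write@4
I3 mul r2: issue@4 deps=(None,None) exec_start@4 write@6
I4 add r1: issue@5 deps=(3,3) exec_start@6 write@8
I5 mul r2: issue@6 deps=(3,2) exec_start@6 write@8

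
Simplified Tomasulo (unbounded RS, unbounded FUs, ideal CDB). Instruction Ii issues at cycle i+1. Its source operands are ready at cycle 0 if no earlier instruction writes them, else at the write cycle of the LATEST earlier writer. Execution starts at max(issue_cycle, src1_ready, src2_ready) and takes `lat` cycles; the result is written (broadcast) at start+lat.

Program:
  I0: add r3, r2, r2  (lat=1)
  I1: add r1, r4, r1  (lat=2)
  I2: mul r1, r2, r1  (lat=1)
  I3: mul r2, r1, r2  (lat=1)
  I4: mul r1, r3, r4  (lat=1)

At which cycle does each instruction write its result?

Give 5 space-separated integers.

I0 add r3: issue@1 deps=(None,None) exec_start@1 write@2
I1 add r1: issue@2 deps=(None,None) exec_start@2 write@4
I2 mul r1: issue@3 deps=(None,1) exec_start@4 write@5
I3 mul r2: issue@4 deps=(2,None) exec_start@5 write@6
I4 mul r1: issue@5 deps=(0,None) exec_start@5 write@6

Answer: 2 4 5 6 6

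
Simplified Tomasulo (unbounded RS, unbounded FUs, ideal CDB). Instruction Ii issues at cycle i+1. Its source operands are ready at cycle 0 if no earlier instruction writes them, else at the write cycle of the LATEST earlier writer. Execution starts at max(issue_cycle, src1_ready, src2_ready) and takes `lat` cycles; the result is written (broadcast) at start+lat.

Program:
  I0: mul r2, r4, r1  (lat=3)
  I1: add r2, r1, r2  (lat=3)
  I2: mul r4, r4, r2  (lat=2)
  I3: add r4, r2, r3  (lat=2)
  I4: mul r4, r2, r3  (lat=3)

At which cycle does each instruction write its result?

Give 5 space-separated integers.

I0 mul r2: issue@1 deps=(None,None) exec_start@1 write@4
I1 add r2: issue@2 deps=(None,0) exec_start@4 write@7
I2 mul r4: issue@3 deps=(None,1) exec_start@7 write@9
I3 add r4: issue@4 deps=(1,None) exec_start@7 write@9
I4 mul r4: issue@5 deps=(1,None) exec_start@7 write@10

Answer: 4 7 9 9 10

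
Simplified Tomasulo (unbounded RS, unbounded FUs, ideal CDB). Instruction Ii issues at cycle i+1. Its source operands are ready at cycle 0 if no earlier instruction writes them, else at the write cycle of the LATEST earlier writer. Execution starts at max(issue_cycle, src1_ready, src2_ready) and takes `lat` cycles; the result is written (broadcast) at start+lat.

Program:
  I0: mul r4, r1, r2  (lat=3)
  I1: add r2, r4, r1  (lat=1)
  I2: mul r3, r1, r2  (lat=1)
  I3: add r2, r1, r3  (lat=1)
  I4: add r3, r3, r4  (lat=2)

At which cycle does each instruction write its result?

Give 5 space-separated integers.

I0 mul r4: issue@1 deps=(None,None) exec_start@1 write@4
I1 add r2: issue@2 deps=(0,None) exec_start@4 write@5
I2 mul r3: issue@3 deps=(None,1) exec_start@5 write@6
I3 add r2: issue@4 deps=(None,2) exec_start@6 write@7
I4 add r3: issue@5 deps=(2,0) exec_start@6 write@8

Answer: 4 5 6 7 8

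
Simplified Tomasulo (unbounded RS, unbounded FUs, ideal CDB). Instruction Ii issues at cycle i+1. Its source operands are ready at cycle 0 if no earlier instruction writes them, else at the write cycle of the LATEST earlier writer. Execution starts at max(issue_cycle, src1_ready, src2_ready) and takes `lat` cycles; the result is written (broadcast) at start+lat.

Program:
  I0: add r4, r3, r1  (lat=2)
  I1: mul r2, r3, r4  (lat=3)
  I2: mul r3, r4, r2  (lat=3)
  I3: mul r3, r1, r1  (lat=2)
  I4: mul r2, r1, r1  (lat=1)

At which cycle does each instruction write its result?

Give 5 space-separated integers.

I0 add r4: issue@1 deps=(None,None) exec_start@1 write@3
I1 mul r2: issue@2 deps=(None,0) exec_start@3 write@6
I2 mul r3: issue@3 deps=(0,1) exec_start@6 write@9
I3 mul r3: issue@4 deps=(None,None) exec_start@4 write@6
I4 mul r2: issue@5 deps=(None,None) exec_start@5 write@6

Answer: 3 6 9 6 6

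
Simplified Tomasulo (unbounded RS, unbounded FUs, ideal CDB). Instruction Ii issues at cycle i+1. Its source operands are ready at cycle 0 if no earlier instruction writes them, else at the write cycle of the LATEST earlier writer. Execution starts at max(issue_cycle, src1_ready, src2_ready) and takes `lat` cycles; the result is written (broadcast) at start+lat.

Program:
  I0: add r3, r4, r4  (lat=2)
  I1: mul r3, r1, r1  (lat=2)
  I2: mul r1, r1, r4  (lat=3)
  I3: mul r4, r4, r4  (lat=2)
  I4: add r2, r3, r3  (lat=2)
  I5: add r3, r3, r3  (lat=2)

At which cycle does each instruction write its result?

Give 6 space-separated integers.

Answer: 3 4 6 6 7 8

Derivation:
I0 add r3: issue@1 deps=(None,None) exec_start@1 write@3
I1 mul r3: issue@2 deps=(None,None) exec_start@2 write@4
I2 mul r1: issue@3 deps=(None,None) exec_start@3 write@6
I3 mul r4: issue@4 deps=(None,None) exec_start@4 write@6
I4 add r2: issue@5 deps=(1,1) exec_start@5 write@7
I5 add r3: issue@6 deps=(1,1) exec_start@6 write@8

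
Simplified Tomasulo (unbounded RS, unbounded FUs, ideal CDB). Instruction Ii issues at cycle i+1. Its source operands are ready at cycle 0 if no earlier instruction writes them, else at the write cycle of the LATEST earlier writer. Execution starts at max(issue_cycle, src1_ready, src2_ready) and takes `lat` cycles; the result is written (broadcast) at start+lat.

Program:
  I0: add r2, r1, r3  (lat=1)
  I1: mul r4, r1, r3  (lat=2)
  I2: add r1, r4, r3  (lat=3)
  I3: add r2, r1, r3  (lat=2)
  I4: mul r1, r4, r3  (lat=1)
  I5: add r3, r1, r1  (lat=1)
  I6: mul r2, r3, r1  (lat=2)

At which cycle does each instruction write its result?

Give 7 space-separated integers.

Answer: 2 4 7 9 6 7 9

Derivation:
I0 add r2: issue@1 deps=(None,None) exec_start@1 write@2
I1 mul r4: issue@2 deps=(None,None) exec_start@2 write@4
I2 add r1: issue@3 deps=(1,None) exec_start@4 write@7
I3 add r2: issue@4 deps=(2,None) exec_start@7 write@9
I4 mul r1: issue@5 deps=(1,None) exec_start@5 write@6
I5 add r3: issue@6 deps=(4,4) exec_start@6 write@7
I6 mul r2: issue@7 deps=(5,4) exec_start@7 write@9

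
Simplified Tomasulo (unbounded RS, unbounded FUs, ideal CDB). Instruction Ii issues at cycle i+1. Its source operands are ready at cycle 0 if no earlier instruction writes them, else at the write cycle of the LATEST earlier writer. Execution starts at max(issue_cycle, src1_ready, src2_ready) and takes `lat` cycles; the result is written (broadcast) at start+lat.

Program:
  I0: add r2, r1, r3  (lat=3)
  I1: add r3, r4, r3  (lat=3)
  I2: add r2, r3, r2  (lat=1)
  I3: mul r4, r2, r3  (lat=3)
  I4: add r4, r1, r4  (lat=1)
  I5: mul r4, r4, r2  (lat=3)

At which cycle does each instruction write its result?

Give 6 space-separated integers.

Answer: 4 5 6 9 10 13

Derivation:
I0 add r2: issue@1 deps=(None,None) exec_start@1 write@4
I1 add r3: issue@2 deps=(None,None) exec_start@2 write@5
I2 add r2: issue@3 deps=(1,0) exec_start@5 write@6
I3 mul r4: issue@4 deps=(2,1) exec_start@6 write@9
I4 add r4: issue@5 deps=(None,3) exec_start@9 write@10
I5 mul r4: issue@6 deps=(4,2) exec_start@10 write@13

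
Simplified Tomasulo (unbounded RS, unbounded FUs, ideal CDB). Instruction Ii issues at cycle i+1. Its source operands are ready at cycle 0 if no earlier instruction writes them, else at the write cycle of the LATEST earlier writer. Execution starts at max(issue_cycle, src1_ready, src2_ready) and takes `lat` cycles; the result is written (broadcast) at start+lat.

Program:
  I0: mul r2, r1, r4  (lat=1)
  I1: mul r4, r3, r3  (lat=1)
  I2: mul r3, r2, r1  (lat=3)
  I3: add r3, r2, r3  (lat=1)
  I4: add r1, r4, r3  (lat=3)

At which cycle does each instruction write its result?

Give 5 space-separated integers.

Answer: 2 3 6 7 10

Derivation:
I0 mul r2: issue@1 deps=(None,None) exec_start@1 write@2
I1 mul r4: issue@2 deps=(None,None) exec_start@2 write@3
I2 mul r3: issue@3 deps=(0,None) exec_start@3 write@6
I3 add r3: issue@4 deps=(0,2) exec_start@6 write@7
I4 add r1: issue@5 deps=(1,3) exec_start@7 write@10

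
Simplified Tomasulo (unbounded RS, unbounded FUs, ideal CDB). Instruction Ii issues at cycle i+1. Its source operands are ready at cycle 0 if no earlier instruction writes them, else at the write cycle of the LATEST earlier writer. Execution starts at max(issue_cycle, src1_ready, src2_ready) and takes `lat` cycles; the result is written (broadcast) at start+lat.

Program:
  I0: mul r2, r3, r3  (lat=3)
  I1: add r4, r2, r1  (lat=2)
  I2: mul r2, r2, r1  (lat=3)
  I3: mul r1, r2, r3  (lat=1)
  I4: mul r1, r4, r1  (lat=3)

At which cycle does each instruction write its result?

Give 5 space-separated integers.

Answer: 4 6 7 8 11

Derivation:
I0 mul r2: issue@1 deps=(None,None) exec_start@1 write@4
I1 add r4: issue@2 deps=(0,None) exec_start@4 write@6
I2 mul r2: issue@3 deps=(0,None) exec_start@4 write@7
I3 mul r1: issue@4 deps=(2,None) exec_start@7 write@8
I4 mul r1: issue@5 deps=(1,3) exec_start@8 write@11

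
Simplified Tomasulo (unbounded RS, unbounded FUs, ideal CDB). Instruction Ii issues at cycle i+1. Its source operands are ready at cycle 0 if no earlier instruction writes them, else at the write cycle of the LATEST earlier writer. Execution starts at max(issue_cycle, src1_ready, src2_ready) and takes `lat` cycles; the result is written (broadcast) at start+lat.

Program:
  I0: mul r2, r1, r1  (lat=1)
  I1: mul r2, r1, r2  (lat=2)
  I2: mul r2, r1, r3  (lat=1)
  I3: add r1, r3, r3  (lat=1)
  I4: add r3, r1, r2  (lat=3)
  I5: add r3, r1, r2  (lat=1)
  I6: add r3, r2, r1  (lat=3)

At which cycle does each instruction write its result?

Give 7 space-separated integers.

I0 mul r2: issue@1 deps=(None,None) exec_start@1 write@2
I1 mul r2: issue@2 deps=(None,0) exec_start@2 write@4
I2 mul r2: issue@3 deps=(None,None) exec_start@3 write@4
I3 add r1: issue@4 deps=(None,None) exec_start@4 write@5
I4 add r3: issue@5 deps=(3,2) exec_start@5 write@8
I5 add r3: issue@6 deps=(3,2) exec_start@6 write@7
I6 add r3: issue@7 deps=(2,3) exec_start@7 write@10

Answer: 2 4 4 5 8 7 10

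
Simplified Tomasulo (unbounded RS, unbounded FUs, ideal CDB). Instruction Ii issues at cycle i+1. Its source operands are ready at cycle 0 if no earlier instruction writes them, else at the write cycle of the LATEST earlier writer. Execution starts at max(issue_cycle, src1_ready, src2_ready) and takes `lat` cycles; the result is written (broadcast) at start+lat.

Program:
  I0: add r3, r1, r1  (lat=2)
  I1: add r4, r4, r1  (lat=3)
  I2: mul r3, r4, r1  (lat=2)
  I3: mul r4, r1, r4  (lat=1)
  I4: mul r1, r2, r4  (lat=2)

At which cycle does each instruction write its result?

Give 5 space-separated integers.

Answer: 3 5 7 6 8

Derivation:
I0 add r3: issue@1 deps=(None,None) exec_start@1 write@3
I1 add r4: issue@2 deps=(None,None) exec_start@2 write@5
I2 mul r3: issue@3 deps=(1,None) exec_start@5 write@7
I3 mul r4: issue@4 deps=(None,1) exec_start@5 write@6
I4 mul r1: issue@5 deps=(None,3) exec_start@6 write@8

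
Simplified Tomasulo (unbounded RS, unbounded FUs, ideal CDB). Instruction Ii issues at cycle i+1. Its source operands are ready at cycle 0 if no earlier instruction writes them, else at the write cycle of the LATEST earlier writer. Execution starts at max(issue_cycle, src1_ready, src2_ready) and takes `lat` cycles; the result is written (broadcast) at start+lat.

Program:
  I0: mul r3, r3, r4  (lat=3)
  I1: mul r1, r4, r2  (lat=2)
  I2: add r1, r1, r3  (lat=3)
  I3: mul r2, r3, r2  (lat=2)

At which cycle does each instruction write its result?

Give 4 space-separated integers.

Answer: 4 4 7 6

Derivation:
I0 mul r3: issue@1 deps=(None,None) exec_start@1 write@4
I1 mul r1: issue@2 deps=(None,None) exec_start@2 write@4
I2 add r1: issue@3 deps=(1,0) exec_start@4 write@7
I3 mul r2: issue@4 deps=(0,None) exec_start@4 write@6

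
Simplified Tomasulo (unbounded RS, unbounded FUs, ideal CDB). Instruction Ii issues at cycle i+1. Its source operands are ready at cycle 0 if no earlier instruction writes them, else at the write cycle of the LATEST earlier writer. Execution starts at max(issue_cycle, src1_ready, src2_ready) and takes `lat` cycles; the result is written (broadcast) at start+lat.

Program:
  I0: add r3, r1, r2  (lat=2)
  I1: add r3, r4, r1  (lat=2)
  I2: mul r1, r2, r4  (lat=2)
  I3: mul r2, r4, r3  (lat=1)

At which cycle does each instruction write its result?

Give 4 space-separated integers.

I0 add r3: issue@1 deps=(None,None) exec_start@1 write@3
I1 add r3: issue@2 deps=(None,None) exec_start@2 write@4
I2 mul r1: issue@3 deps=(None,None) exec_start@3 write@5
I3 mul r2: issue@4 deps=(None,1) exec_start@4 write@5

Answer: 3 4 5 5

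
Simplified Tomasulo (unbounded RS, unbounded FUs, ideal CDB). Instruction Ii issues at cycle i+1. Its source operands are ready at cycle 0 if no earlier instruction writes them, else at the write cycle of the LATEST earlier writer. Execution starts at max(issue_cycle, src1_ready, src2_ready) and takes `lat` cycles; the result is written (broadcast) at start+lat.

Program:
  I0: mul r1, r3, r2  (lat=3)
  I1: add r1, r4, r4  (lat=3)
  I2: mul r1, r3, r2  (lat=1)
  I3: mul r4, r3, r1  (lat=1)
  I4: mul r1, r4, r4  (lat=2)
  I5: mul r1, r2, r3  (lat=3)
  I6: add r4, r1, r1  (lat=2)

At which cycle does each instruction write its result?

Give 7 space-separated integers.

Answer: 4 5 4 5 7 9 11

Derivation:
I0 mul r1: issue@1 deps=(None,None) exec_start@1 write@4
I1 add r1: issue@2 deps=(None,None) exec_start@2 write@5
I2 mul r1: issue@3 deps=(None,None) exec_start@3 write@4
I3 mul r4: issue@4 deps=(None,2) exec_start@4 write@5
I4 mul r1: issue@5 deps=(3,3) exec_start@5 write@7
I5 mul r1: issue@6 deps=(None,None) exec_start@6 write@9
I6 add r4: issue@7 deps=(5,5) exec_start@9 write@11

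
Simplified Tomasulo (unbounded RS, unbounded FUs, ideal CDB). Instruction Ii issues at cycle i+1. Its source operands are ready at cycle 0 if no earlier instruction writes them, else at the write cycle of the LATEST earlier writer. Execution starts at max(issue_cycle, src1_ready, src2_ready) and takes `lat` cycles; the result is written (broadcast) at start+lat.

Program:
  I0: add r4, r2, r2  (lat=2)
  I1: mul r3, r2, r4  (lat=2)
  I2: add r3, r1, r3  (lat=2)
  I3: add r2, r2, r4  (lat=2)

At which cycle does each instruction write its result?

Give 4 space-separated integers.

I0 add r4: issue@1 deps=(None,None) exec_start@1 write@3
I1 mul r3: issue@2 deps=(None,0) exec_start@3 write@5
I2 add r3: issue@3 deps=(None,1) exec_start@5 write@7
I3 add r2: issue@4 deps=(None,0) exec_start@4 write@6

Answer: 3 5 7 6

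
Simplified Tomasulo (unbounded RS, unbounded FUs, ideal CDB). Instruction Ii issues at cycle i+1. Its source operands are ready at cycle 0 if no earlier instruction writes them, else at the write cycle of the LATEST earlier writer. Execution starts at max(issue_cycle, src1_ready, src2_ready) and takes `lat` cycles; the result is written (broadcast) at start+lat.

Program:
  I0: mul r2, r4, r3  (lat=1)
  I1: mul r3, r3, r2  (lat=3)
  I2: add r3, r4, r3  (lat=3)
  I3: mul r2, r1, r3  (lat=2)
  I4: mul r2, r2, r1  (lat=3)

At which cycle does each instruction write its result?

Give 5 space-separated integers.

Answer: 2 5 8 10 13

Derivation:
I0 mul r2: issue@1 deps=(None,None) exec_start@1 write@2
I1 mul r3: issue@2 deps=(None,0) exec_start@2 write@5
I2 add r3: issue@3 deps=(None,1) exec_start@5 write@8
I3 mul r2: issue@4 deps=(None,2) exec_start@8 write@10
I4 mul r2: issue@5 deps=(3,None) exec_start@10 write@13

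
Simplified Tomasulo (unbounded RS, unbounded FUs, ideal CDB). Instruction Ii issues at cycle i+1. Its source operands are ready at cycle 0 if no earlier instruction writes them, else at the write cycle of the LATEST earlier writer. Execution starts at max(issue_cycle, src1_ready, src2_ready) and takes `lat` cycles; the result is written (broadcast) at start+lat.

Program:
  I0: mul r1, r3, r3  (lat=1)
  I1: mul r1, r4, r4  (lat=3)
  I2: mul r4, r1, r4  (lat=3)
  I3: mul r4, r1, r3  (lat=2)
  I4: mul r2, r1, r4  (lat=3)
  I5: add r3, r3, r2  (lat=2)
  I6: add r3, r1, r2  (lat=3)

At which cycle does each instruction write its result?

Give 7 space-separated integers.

Answer: 2 5 8 7 10 12 13

Derivation:
I0 mul r1: issue@1 deps=(None,None) exec_start@1 write@2
I1 mul r1: issue@2 deps=(None,None) exec_start@2 write@5
I2 mul r4: issue@3 deps=(1,None) exec_start@5 write@8
I3 mul r4: issue@4 deps=(1,None) exec_start@5 write@7
I4 mul r2: issue@5 deps=(1,3) exec_start@7 write@10
I5 add r3: issue@6 deps=(None,4) exec_start@10 write@12
I6 add r3: issue@7 deps=(1,4) exec_start@10 write@13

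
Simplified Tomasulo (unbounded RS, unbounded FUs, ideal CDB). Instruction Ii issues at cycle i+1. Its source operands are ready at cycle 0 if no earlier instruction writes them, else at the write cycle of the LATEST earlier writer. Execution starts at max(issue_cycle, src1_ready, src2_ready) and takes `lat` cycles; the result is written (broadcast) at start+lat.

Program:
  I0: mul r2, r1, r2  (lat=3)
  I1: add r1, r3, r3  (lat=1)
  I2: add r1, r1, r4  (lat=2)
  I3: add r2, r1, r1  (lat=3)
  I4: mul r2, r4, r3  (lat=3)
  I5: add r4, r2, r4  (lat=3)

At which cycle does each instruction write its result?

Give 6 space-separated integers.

Answer: 4 3 5 8 8 11

Derivation:
I0 mul r2: issue@1 deps=(None,None) exec_start@1 write@4
I1 add r1: issue@2 deps=(None,None) exec_start@2 write@3
I2 add r1: issue@3 deps=(1,None) exec_start@3 write@5
I3 add r2: issue@4 deps=(2,2) exec_start@5 write@8
I4 mul r2: issue@5 deps=(None,None) exec_start@5 write@8
I5 add r4: issue@6 deps=(4,None) exec_start@8 write@11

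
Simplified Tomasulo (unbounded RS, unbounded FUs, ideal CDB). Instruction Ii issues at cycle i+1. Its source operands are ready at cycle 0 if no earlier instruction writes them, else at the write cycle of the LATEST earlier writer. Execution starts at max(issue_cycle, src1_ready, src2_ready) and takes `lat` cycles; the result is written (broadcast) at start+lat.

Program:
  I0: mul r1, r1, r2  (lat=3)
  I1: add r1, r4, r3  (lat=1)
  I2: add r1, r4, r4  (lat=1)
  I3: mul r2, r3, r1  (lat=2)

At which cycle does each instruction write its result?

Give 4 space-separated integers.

Answer: 4 3 4 6

Derivation:
I0 mul r1: issue@1 deps=(None,None) exec_start@1 write@4
I1 add r1: issue@2 deps=(None,None) exec_start@2 write@3
I2 add r1: issue@3 deps=(None,None) exec_start@3 write@4
I3 mul r2: issue@4 deps=(None,2) exec_start@4 write@6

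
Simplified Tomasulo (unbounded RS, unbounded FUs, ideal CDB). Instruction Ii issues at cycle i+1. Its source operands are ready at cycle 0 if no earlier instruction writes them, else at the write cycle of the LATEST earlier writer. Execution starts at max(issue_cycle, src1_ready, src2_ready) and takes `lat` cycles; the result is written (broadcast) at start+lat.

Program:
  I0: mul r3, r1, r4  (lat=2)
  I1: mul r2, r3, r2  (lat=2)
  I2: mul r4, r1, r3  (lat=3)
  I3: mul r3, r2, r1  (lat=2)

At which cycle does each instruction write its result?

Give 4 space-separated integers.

Answer: 3 5 6 7

Derivation:
I0 mul r3: issue@1 deps=(None,None) exec_start@1 write@3
I1 mul r2: issue@2 deps=(0,None) exec_start@3 write@5
I2 mul r4: issue@3 deps=(None,0) exec_start@3 write@6
I3 mul r3: issue@4 deps=(1,None) exec_start@5 write@7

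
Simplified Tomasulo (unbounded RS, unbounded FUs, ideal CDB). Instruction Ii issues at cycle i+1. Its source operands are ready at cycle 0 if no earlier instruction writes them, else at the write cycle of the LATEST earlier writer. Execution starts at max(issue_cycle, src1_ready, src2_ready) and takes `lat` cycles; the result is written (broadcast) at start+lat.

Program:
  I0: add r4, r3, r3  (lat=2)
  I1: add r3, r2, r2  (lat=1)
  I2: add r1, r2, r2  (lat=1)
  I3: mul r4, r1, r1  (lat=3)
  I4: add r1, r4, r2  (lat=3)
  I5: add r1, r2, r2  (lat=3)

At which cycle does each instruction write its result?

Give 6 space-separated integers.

Answer: 3 3 4 7 10 9

Derivation:
I0 add r4: issue@1 deps=(None,None) exec_start@1 write@3
I1 add r3: issue@2 deps=(None,None) exec_start@2 write@3
I2 add r1: issue@3 deps=(None,None) exec_start@3 write@4
I3 mul r4: issue@4 deps=(2,2) exec_start@4 write@7
I4 add r1: issue@5 deps=(3,None) exec_start@7 write@10
I5 add r1: issue@6 deps=(None,None) exec_start@6 write@9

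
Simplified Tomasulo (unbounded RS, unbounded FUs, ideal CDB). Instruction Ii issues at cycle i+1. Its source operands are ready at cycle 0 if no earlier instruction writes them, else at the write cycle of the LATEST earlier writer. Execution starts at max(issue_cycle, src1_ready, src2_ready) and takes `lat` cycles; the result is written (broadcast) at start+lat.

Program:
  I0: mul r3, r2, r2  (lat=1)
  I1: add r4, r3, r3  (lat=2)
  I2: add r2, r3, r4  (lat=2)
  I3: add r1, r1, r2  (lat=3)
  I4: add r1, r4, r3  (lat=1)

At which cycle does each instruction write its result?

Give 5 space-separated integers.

Answer: 2 4 6 9 6

Derivation:
I0 mul r3: issue@1 deps=(None,None) exec_start@1 write@2
I1 add r4: issue@2 deps=(0,0) exec_start@2 write@4
I2 add r2: issue@3 deps=(0,1) exec_start@4 write@6
I3 add r1: issue@4 deps=(None,2) exec_start@6 write@9
I4 add r1: issue@5 deps=(1,0) exec_start@5 write@6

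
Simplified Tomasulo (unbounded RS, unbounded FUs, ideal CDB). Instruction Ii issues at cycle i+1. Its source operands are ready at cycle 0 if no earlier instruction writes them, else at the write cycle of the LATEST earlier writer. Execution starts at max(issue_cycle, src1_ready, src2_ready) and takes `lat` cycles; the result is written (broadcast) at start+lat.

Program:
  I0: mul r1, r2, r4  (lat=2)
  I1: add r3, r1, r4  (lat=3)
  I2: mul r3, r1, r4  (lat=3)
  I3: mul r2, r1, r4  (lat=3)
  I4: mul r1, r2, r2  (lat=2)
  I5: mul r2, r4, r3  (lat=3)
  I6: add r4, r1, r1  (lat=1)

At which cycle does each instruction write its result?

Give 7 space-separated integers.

Answer: 3 6 6 7 9 9 10

Derivation:
I0 mul r1: issue@1 deps=(None,None) exec_start@1 write@3
I1 add r3: issue@2 deps=(0,None) exec_start@3 write@6
I2 mul r3: issue@3 deps=(0,None) exec_start@3 write@6
I3 mul r2: issue@4 deps=(0,None) exec_start@4 write@7
I4 mul r1: issue@5 deps=(3,3) exec_start@7 write@9
I5 mul r2: issue@6 deps=(None,2) exec_start@6 write@9
I6 add r4: issue@7 deps=(4,4) exec_start@9 write@10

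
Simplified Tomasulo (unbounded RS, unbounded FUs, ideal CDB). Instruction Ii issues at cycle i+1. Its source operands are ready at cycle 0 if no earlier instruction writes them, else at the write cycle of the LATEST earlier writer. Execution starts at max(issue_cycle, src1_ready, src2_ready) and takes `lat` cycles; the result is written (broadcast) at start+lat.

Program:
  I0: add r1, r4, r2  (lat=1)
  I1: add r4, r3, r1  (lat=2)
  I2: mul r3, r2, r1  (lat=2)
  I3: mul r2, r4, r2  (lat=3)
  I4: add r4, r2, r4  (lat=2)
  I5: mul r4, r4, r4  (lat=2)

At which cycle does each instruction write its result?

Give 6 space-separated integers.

Answer: 2 4 5 7 9 11

Derivation:
I0 add r1: issue@1 deps=(None,None) exec_start@1 write@2
I1 add r4: issue@2 deps=(None,0) exec_start@2 write@4
I2 mul r3: issue@3 deps=(None,0) exec_start@3 write@5
I3 mul r2: issue@4 deps=(1,None) exec_start@4 write@7
I4 add r4: issue@5 deps=(3,1) exec_start@7 write@9
I5 mul r4: issue@6 deps=(4,4) exec_start@9 write@11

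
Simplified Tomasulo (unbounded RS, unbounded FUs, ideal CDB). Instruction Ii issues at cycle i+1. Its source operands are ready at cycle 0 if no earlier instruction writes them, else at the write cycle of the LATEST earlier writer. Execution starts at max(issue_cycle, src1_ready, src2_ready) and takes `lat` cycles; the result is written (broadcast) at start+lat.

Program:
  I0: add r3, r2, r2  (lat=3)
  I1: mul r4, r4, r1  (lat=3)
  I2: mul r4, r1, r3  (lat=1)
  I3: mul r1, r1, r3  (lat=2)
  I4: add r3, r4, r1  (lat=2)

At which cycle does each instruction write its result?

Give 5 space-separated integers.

Answer: 4 5 5 6 8

Derivation:
I0 add r3: issue@1 deps=(None,None) exec_start@1 write@4
I1 mul r4: issue@2 deps=(None,None) exec_start@2 write@5
I2 mul r4: issue@3 deps=(None,0) exec_start@4 write@5
I3 mul r1: issue@4 deps=(None,0) exec_start@4 write@6
I4 add r3: issue@5 deps=(2,3) exec_start@6 write@8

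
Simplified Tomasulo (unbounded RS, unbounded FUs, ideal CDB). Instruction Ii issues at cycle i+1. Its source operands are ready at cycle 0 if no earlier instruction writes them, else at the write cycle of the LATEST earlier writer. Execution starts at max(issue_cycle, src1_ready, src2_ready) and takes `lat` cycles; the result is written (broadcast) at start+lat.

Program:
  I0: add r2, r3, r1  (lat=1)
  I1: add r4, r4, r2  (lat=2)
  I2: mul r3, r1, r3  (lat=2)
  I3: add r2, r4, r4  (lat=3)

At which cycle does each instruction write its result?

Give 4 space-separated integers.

I0 add r2: issue@1 deps=(None,None) exec_start@1 write@2
I1 add r4: issue@2 deps=(None,0) exec_start@2 write@4
I2 mul r3: issue@3 deps=(None,None) exec_start@3 write@5
I3 add r2: issue@4 deps=(1,1) exec_start@4 write@7

Answer: 2 4 5 7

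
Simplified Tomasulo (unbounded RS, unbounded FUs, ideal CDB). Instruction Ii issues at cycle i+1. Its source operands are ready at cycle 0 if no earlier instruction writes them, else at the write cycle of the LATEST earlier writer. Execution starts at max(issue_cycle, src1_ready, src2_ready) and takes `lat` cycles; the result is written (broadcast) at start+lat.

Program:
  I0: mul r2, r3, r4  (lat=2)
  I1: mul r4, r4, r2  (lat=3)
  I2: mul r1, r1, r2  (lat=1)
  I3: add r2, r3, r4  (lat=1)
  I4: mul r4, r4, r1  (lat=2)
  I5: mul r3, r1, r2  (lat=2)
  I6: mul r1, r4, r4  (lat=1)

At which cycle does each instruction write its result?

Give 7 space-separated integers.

I0 mul r2: issue@1 deps=(None,None) exec_start@1 write@3
I1 mul r4: issue@2 deps=(None,0) exec_start@3 write@6
I2 mul r1: issue@3 deps=(None,0) exec_start@3 write@4
I3 add r2: issue@4 deps=(None,1) exec_start@6 write@7
I4 mul r4: issue@5 deps=(1,2) exec_start@6 write@8
I5 mul r3: issue@6 deps=(2,3) exec_start@7 write@9
I6 mul r1: issue@7 deps=(4,4) exec_start@8 write@9

Answer: 3 6 4 7 8 9 9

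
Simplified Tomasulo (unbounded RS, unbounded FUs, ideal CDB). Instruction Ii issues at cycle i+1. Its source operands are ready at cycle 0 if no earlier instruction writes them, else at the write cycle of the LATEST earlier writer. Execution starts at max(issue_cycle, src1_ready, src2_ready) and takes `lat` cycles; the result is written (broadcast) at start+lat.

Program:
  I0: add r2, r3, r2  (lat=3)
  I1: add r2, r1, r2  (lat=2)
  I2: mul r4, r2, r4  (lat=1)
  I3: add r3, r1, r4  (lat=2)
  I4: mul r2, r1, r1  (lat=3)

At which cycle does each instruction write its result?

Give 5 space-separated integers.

I0 add r2: issue@1 deps=(None,None) exec_start@1 write@4
I1 add r2: issue@2 deps=(None,0) exec_start@4 write@6
I2 mul r4: issue@3 deps=(1,None) exec_start@6 write@7
I3 add r3: issue@4 deps=(None,2) exec_start@7 write@9
I4 mul r2: issue@5 deps=(None,None) exec_start@5 write@8

Answer: 4 6 7 9 8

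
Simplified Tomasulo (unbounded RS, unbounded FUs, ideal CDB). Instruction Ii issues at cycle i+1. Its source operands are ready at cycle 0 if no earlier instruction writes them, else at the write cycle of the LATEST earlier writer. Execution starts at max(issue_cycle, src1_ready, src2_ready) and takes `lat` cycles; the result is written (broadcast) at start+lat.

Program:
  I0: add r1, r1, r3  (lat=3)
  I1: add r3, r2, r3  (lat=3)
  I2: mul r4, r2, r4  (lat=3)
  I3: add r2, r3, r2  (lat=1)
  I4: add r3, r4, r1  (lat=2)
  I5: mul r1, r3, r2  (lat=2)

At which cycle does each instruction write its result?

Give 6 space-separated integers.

Answer: 4 5 6 6 8 10

Derivation:
I0 add r1: issue@1 deps=(None,None) exec_start@1 write@4
I1 add r3: issue@2 deps=(None,None) exec_start@2 write@5
I2 mul r4: issue@3 deps=(None,None) exec_start@3 write@6
I3 add r2: issue@4 deps=(1,None) exec_start@5 write@6
I4 add r3: issue@5 deps=(2,0) exec_start@6 write@8
I5 mul r1: issue@6 deps=(4,3) exec_start@8 write@10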